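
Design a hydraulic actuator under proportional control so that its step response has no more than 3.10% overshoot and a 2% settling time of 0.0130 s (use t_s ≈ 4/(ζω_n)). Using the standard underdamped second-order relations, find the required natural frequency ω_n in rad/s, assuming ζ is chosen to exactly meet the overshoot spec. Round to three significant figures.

ω_n ≈ 415 rad/s

Inverting the overshoot relation: ζ = |ln 0.0310|/√(π² + ln²0.0310) = 0.742.
Then ω_n = 4/(ζ t_s) = 4/(0.742 × 0.0130) = 415 rad/s.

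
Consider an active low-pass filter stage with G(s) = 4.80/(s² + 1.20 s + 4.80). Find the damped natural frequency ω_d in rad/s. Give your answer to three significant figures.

ω_d ≈ 2.11 rad/s

ω_n = √4.80 = 2.19 rad/s; ζ = 1.20/(2·2.19) = 0.274.
ω_d = 2.19·√(1 − 0.274²) = 2.11 rad/s.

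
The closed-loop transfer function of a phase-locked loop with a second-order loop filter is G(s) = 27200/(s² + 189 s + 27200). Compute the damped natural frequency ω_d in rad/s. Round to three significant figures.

ω_d ≈ 135 rad/s

Comparing the denominator to s² + 2ζω_n s + ω_n²: ω_n = √27200 = 165 rad/s, and 2ζω_n = 189 so ζ = 189/(2·165) = 0.573.
ω_d = 165·√(1 − 0.573²) = 135 rad/s.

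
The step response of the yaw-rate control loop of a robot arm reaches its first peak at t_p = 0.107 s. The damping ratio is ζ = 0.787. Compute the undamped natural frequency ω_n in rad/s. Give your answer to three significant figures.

ω_n ≈ 47.6 rad/s

Peak time t_p = π/ω_d, so ω_d = π/t_p = π/0.107 = 29.4 rad/s.
ω_n = ω_d/√(1−ζ²) = 29.4/√0.381 = 47.6 rad/s.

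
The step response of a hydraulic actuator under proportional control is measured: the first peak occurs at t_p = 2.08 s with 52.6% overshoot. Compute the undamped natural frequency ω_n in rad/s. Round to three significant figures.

From the overshoot, ζ = −ln(OS)/√(π²+ln²(OS)) = 0.200.
From t_p = π/ω_d, ω_d = π/2.08 = 1.51 rad/s, so ω_n = ω_d/√(1−ζ²) = 1.54 rad/s.

ω_n ≈ 1.54 rad/s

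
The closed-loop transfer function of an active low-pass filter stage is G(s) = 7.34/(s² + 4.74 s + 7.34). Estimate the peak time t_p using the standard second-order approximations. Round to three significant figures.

t_p ≈ 2.39 s

Matching coefficients with s² + 2ζω_n s + ω_n² gives ω_n² = 7.34 ⇒ ω_n = 2.71 rad/s, and ζ = 4.74/(2ω_n) = 0.875.
ω_d = 2.71·√(1 − 0.875²) = 1.31 rad/s. Then t_p = π/ω_d = 2.39 s.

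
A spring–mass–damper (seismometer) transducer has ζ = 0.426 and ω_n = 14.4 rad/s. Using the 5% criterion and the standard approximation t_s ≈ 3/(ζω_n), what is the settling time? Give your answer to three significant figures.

t_s ≈ 3/(ζω_n) = 3/(0.426 × 14.4) = 0.489 s.

t_s ≈ 0.489 s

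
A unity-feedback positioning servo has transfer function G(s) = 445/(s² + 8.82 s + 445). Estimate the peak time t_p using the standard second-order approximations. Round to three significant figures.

t_p ≈ 0.152 s

Matching coefficients with s² + 2ζω_n s + ω_n² gives ω_n² = 445 ⇒ ω_n = 21.1 rad/s, and ζ = 8.82/(2ω_n) = 0.209.
The damped frequency ω_d = ω_n√(1−ζ²) = 20.6 rad/s. Then t_p = π/ω_d = 0.152 s.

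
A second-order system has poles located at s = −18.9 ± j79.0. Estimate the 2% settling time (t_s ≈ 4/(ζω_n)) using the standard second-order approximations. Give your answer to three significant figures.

t_s ≈ 0.212 s

For poles at −σ ± jω_d, ζω_n = σ = 18.9, so t_s ≈ 4/σ = 0.212 s.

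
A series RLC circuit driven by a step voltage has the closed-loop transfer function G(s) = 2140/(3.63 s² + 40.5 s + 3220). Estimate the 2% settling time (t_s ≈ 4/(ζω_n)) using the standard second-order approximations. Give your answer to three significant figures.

Dividing through by 3.63: denominator becomes s² + 11.16 s + 887.1.
So ω_n = √887.1 = 29.8 rad/s and ζ = 11.16/(2·29.8) = 0.187.
t_s ≈ 4/(ζω_n) = 0.717 s.

t_s ≈ 0.717 s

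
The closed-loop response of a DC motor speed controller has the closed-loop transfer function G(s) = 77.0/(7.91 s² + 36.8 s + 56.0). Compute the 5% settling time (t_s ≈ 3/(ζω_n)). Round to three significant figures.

t_s ≈ 1.29 s

Dividing through by 7.91: denominator becomes s² + 4.652 s + 7.080.
So ω_n = √7.080 = 2.66 rad/s and ζ = 4.652/(2·2.66) = 0.874.
t_s ≈ 3/(ζω_n) = 1.29 s.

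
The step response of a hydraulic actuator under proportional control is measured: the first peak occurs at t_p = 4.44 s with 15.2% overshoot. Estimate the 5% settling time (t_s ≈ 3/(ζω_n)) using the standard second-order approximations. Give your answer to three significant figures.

The overshoot fixes ζ = −ln(OS)/√(π²+ln²(OS)) = 0.514.
t_p = π/ω_d ⇒ ω_d = 0.708 rad/s; then ω_n = ω_d/√(1−ζ²) = 0.825 rad/s.
t_s ≈ 3/(ζω_n) = 3/(0.514·0.825) = 7.07 s.

t_s ≈ 7.07 s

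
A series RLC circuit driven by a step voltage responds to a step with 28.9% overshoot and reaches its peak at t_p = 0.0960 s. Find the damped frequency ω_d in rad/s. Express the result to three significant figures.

ω_d ≈ 32.7 rad/s

t_p = π/ω_d, so ω_d = π/0.0960 = 32.7 rad/s.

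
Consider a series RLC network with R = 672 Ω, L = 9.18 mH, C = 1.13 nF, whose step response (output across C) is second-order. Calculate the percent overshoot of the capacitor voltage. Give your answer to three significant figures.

%OS ≈ 68.9%

For a series RLC circuit (capacitor voltage as output), ω_n = 1/√(LC) = 1/√(9.18 mH · 1.13 nF) = 310000 rad/s.
ζ = (R/2)·√(C/L) = (672/2)·√(1.13 nF/9.18 mH) = 0.118.
%OS = 100 e^{−πζ/√(1−ζ²)} with ζ = 0.118 gives 68.9%.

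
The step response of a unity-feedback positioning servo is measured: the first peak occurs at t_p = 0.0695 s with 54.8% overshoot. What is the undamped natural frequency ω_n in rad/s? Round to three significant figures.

ω_n ≈ 46.0 rad/s

From the overshoot, ζ = −ln(OS)/√(π²+ln²(OS)) = 0.188.
From t_p = π/ω_d, ω_d = π/0.0695 = 45.2 rad/s, so ω_n = ω_d/√(1−ζ²) = 46.0 rad/s.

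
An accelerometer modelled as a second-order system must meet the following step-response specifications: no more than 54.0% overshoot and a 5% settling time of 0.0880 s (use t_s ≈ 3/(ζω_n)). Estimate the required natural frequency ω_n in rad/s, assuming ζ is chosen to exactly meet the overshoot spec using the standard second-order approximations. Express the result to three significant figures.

From %OS = 100·exp(−πζ/√(1−ζ²)), invert to get ζ = −ln(OS)/√(π² + ln²(OS)) with OS = 0.540.
−ln 0.540 = 0.6162, so ζ = 0.6162/√(π² + 0.3797) = 0.192.
Then ω_n = 3/(ζ t_s) = 3/(0.192 × 0.0880) = 177 rad/s.

ω_n ≈ 177 rad/s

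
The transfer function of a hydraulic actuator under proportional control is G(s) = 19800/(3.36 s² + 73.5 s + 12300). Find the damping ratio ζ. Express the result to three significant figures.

ζ ≈ 0.181

Dividing through by 3.36: denominator becomes s² + 21.88 s + 3661.
So ω_n = √3661 = 60.5 rad/s and ζ = 21.88/(2·60.5) = 0.181.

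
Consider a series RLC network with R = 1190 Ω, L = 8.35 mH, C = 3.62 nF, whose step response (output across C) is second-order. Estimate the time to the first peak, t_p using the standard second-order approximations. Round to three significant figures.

For a series RLC circuit (capacitor voltage as output), ω_n = 1/√(LC) = 1/√(8.35 mH · 3.62 nF) = 182000 rad/s.
ζ = (R/2)·√(C/L) = (1190/2)·√(3.62 nF/8.35 mH) = 0.392.
ω_d = ω_n√(1−ζ²) = 167000 rad/s. t_p = π/ω_d = 0.0000188 s.

t_p ≈ 0.0000188 s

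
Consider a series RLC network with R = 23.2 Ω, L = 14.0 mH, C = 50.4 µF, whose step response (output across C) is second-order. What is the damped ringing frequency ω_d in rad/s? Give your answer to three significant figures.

ω_d ≈ 855 rad/s

For a series RLC circuit (capacitor voltage as output), ω_n = 1/√(LC) = 1/√(14.0 mH · 50.4 µF) = 1190 rad/s.
ζ = (R/2)·√(C/L) = (23.2/2)·√(50.4 µF/14.0 mH) = 0.696.
ω_d = ω_n√(1−ζ²) = 855 rad/s.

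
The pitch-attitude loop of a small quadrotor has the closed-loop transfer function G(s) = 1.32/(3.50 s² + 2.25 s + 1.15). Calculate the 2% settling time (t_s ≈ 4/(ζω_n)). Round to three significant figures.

t_s ≈ 12.4 s

Dividing through by 3.50: denominator becomes s² + 0.6429 s + 0.3286.
So ω_n = √0.3286 = 0.573 rad/s and ζ = 0.6429/(2·0.573) = 0.561.
t_s ≈ 4/(ζω_n) = 12.4 s.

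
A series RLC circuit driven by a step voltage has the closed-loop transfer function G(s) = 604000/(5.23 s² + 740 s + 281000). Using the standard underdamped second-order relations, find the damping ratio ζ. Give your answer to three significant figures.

Dividing through by 5.23: denominator becomes s² + 141.5 s + 53730.
So ω_n = √53730 = 232 rad/s and ζ = 141.5/(2·232) = 0.305.

ζ ≈ 0.305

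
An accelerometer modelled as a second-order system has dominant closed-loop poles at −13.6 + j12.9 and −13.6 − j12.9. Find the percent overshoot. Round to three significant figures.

%OS ≈ 3.64%

|pole| = ω_n = √(13.6² + 12.9²) = 18.7 rad/s; ζ = cos θ = σ/ω_n = 0.726.
%OS = 100·exp(−πζ/√(1−ζ²)) = 3.64%.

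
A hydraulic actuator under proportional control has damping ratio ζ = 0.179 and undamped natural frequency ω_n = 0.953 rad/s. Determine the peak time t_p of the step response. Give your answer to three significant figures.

t_p ≈ 3.35 s

The damped frequency is ω_d = ω_n√(1−ζ²) = 0.953·√(1−0.0320) = 0.938 rad/s.
Peak time t_p = π/ω_d = π/0.938 = 3.35 s.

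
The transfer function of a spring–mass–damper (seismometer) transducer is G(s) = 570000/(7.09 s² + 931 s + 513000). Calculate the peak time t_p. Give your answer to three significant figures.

t_p ≈ 0.0120 s

Dividing through by 7.09: denominator becomes s² + 131.3 s + 72360.
So ω_n = √72360 = 269 rad/s and ζ = 131.3/(2·269) = 0.244.
ω_d = ω_n√(1−ζ²) = 261 rad/s. t_p = π/ω_d = 0.0120 s.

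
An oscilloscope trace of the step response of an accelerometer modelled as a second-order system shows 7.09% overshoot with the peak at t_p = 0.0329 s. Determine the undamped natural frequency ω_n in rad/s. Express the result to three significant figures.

ω_n ≈ 125 rad/s

From the overshoot, ζ = −ln(OS)/√(π²+ln²(OS)) = 0.644.
t_p = π/ω_d ⇒ ω_d = 95.5 rad/s; then ω_n = ω_d/√(1−ζ²) = 125 rad/s.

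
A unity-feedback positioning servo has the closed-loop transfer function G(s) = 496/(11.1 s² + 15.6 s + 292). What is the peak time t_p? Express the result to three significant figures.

Dividing through by 11.1: denominator becomes s² + 1.405 s + 26.31.
So ω_n = √26.31 = 5.13 rad/s and ζ = 1.405/(2·5.13) = 0.137.
ω_d = 5.13·√(1 − 0.137²) = 5.08 rad/s. t_p = π/ω_d = 0.618 s.

t_p ≈ 0.618 s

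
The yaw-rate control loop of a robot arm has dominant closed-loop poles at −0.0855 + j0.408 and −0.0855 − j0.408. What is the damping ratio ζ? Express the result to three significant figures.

ζ ≈ 0.205

|pole| = ω_n = √(0.0855² + 0.408²) = 0.417 rad/s; ζ = cos θ = σ/ω_n = 0.205.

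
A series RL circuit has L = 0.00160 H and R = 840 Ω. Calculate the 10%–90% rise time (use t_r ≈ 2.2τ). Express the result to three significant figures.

τ = L/R = 0.00160/840 = 0.00000190 s.
t_r ≈ 2.2τ = 0.00000419 s.

t_r ≈ 0.00000419 s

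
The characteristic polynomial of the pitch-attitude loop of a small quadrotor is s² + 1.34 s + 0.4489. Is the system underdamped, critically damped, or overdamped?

critically damped

a² − 4b = 1.34² − 4·0.4489 = 0 (repeated real root); the system is critically damped.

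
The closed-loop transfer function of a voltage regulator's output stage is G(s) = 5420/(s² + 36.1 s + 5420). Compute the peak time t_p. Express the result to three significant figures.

ω_n = √5420 = 73.6 rad/s; ζ = 36.1/(2·73.6) = 0.245.
The damped frequency ω_d = ω_n√(1−ζ²) = 71.4 rad/s. Then t_p = π/ω_d = 0.0440 s.

t_p ≈ 0.0440 s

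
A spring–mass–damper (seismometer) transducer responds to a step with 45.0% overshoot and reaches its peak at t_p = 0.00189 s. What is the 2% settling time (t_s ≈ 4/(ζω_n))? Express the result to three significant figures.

t_s ≈ 0.00947 s

The overshoot fixes ζ = −ln(OS)/√(π²+ln²(OS)) = 0.246.
t_p = π/ω_d ⇒ ω_d = 1660 rad/s; then ω_n = ω_d/√(1−ζ²) = 1720 rad/s.
t_s ≈ 4/(ζω_n) = 4/(0.246·1720) = 0.00947 s.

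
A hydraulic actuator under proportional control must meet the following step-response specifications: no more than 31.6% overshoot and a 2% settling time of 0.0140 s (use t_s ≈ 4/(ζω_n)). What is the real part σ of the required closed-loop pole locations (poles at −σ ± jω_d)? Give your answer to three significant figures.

The settling-time spec alone fixes σ = ζω_n = 4/t_s = 4/0.0140 = 286.
(Overshoot then fixes ζ = 0.344 and hence ω_d = σ·√(1−ζ²)/ζ = 779 rad/s.)

σ ≈ 286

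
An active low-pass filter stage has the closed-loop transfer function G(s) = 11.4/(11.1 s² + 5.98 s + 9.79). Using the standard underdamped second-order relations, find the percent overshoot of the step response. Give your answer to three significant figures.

%OS ≈ 39.0%

Dividing through by 11.1: denominator becomes s² + 0.5387 s + 0.8820.
So ω_n = √0.8820 = 0.939 rad/s and ζ = 0.5387/(2·0.939) = 0.287.
Overshoot: exp(−π·0.287/√(1−0.287²)) = 0.390, i.e. 39.0%.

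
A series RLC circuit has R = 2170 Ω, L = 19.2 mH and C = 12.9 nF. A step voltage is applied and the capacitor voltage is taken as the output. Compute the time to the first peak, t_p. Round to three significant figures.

t_p ≈ 0.000108 s

For a series RLC circuit (capacitor voltage as output), ω_n = 1/√(LC) = 1/√(19.2 mH · 12.9 nF) = 63500 rad/s.
ζ = (R/2)·√(C/L) = (2170/2)·√(12.9 nF/19.2 mH) = 0.889.
ω_d = ω_n√(1−ζ²) = 29100 rad/s. t_p = π/ω_d = 0.000108 s.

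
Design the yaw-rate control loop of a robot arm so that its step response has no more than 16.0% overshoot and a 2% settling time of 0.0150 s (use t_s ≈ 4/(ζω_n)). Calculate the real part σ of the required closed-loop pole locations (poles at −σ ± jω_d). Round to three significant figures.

The settling-time spec alone fixes σ = ζω_n = 4/t_s = 4/0.0150 = 267.
(Overshoot then fixes ζ = 0.504 and hence ω_d = σ·√(1−ζ²)/ζ = 457 rad/s.)

σ ≈ 267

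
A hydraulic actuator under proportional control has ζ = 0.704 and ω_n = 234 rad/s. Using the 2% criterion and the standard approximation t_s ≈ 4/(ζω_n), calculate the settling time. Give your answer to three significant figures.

t_s ≈ 0.0243 s

t_s ≈ 4/(ζω_n) = 4/(0.704 × 234) = 0.0243 s.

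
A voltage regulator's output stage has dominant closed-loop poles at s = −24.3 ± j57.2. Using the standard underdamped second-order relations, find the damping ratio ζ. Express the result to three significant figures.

The poles are at −σ ± jω_d with σ = 24.3 and ω_d = 57.2, so ω_n = √(σ²+ω_d²) = 62.1 rad/s and ζ = σ/ω_n = 0.391.

ζ ≈ 0.391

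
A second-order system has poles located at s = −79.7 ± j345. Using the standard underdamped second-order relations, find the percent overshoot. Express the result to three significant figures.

%OS ≈ 48.4%

|pole| = ω_n = √(79.7² + 345²) = 354 rad/s; ζ = cos θ = σ/ω_n = 0.225.
Overshoot: exp(−π·0.225/√(1−0.225²)) = 0.484, i.e. 48.4%.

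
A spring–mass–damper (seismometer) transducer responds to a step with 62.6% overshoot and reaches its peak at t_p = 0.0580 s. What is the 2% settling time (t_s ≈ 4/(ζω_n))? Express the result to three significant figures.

t_s ≈ 0.495 s

ζ from %OS: ζ = |ln 0.626|/√(π²+ln²0.626) = 0.147.
t_p = π/ω_d ⇒ ω_d = 54.2 rad/s; then ω_n = ω_d/√(1−ζ²) = 54.8 rad/s.
t_s ≈ 4/(ζω_n) = 4/(0.147·54.8) = 0.495 s.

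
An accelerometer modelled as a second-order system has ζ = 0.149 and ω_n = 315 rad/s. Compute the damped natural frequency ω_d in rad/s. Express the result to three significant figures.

ω_d = ω_n√(1−ζ²) = 315·√0.978 = 311 rad/s.

ω_d ≈ 311 rad/s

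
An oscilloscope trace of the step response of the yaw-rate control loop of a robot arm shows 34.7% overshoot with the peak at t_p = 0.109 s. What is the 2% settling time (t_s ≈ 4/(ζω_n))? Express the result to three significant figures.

t_s ≈ 0.412 s

The overshoot fixes ζ = −ln(OS)/√(π²+ln²(OS)) = 0.319.
t_p = π/ω_d ⇒ ω_d = 28.8 rad/s; then ω_n = ω_d/√(1−ζ²) = 30.4 rad/s.
t_s ≈ 4/(ζω_n) = 4/(0.319·30.4) = 0.412 s.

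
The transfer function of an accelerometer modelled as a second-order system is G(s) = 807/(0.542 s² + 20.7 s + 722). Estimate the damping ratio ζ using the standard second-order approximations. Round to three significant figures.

Dividing through by 0.542: denominator becomes s² + 38.19 s + 1332.
So ω_n = √1332 = 36.5 rad/s and ζ = 38.19/(2·36.5) = 0.523.

ζ ≈ 0.523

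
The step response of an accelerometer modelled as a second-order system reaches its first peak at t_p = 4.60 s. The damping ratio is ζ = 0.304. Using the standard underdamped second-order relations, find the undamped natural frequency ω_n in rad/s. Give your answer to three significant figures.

ω_n ≈ 0.717 rad/s

Peak time t_p = π/ω_d, so ω_d = π/t_p = π/4.60 = 0.683 rad/s.
ω_n = ω_d/√(1−ζ²) = 0.683/√0.908 = 0.717 rad/s.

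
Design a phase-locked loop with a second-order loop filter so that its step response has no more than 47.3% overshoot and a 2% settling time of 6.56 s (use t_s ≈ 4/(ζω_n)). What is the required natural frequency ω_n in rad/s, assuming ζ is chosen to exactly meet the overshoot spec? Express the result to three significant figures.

ζ = −ln(OS)/√(π² + (ln OS)²). With OS = 0.473, ln OS = −0.7487 and ζ = 0.7487/3.230 = 0.232.
From t_s ≈ 4/(ζω_n): ω_n = 4/(ζ·t_s) = 4/(0.232·6.56) = 2.63 rad/s.

ω_n ≈ 2.63 rad/s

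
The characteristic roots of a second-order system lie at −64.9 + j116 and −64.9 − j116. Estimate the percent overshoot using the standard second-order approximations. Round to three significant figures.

|pole| = ω_n = √(64.9² + 116²) = 133 rad/s; ζ = cos θ = σ/ω_n = 0.488.
Overshoot: exp(−π·0.488/√(1−0.488²)) = 0.172, i.e. 17.2%.

%OS ≈ 17.2%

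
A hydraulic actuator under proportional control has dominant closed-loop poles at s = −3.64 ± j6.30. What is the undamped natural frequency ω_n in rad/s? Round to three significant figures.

ω_n ≈ 7.28 rad/s

|pole| = ω_n = √(3.64² + 6.30²) = 7.28 rad/s; ζ = cos θ = σ/ω_n = 0.500.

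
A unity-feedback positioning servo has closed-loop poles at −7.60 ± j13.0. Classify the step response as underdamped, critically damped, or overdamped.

Since the poles form a complex-conjugate pair with nonzero imaginary part, the response is underdamped.

underdamped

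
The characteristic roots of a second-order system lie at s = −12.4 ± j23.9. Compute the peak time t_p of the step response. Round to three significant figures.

t_p ≈ 0.131 s

t_p = π/ω_d with ω_d = 23.9 (the imaginary part), so t_p = 0.131 s.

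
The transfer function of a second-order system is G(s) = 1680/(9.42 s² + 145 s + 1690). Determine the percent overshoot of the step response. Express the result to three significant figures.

Dividing through by 9.42: denominator becomes s² + 15.39 s + 179.4.
So ω_n = √179.4 = 13.4 rad/s and ζ = 15.39/(2·13.4) = 0.575.
%OS = 100·exp(−πζ/√(1−ζ²)) = 11.0%.

%OS ≈ 11.0%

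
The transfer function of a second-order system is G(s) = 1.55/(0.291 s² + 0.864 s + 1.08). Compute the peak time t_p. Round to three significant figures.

t_p ≈ 2.56 s

Dividing through by 0.291: denominator becomes s² + 2.969 s + 3.711.
So ω_n = √3.711 = 1.93 rad/s and ζ = 2.969/(2·1.93) = 0.771.
The damped frequency ω_d = ω_n√(1−ζ²) = 1.23 rad/s. t_p = π/ω_d = 2.56 s.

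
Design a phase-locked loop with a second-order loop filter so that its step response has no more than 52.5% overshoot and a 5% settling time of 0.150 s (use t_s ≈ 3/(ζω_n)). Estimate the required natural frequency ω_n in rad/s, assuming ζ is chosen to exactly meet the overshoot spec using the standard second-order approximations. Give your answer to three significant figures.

ζ = −ln(OS)/√(π² + (ln OS)²). With OS = 0.525, ln OS = −0.6444 and ζ = 0.6444/3.207 = 0.201.
From t_s ≈ 3/(ζω_n): ω_n = 3/(ζ·t_s) = 3/(0.201·0.150) = 99.5 rad/s.

ω_n ≈ 99.5 rad/s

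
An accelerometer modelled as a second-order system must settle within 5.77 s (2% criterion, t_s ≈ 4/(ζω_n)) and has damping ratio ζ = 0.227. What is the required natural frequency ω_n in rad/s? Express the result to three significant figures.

Rearranging t_s ≈ 4/(ζω_n) gives ω_n = 4/(ζ·t_s) = 4/(0.227 × 5.77) = 3.05 rad/s.

ω_n ≈ 3.05 rad/s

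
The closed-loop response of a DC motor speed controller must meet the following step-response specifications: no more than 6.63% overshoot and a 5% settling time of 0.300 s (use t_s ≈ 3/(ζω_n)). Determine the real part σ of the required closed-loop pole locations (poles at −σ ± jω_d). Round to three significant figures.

σ ≈ 10.0

The settling-time spec alone fixes σ = ζω_n = 3/t_s = 3/0.300 = 10.0.
(Overshoot then fixes ζ = 0.654 and hence ω_d = σ·√(1−ζ²)/ζ = 11.6 rad/s.)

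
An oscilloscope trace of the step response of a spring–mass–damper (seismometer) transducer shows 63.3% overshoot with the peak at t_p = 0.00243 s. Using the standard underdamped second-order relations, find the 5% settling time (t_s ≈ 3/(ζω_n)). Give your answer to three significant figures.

ζ from %OS: ζ = |ln 0.633|/√(π²+ln²0.633) = 0.144.
From t_p = π/ω_d, ω_d = π/0.00243 = 1290 rad/s, so ω_n = ω_d/√(1−ζ²) = 1310 rad/s.
t_s ≈ 3/(ζω_n) = 3/(0.144·1310) = 0.0159 s.

t_s ≈ 0.0159 s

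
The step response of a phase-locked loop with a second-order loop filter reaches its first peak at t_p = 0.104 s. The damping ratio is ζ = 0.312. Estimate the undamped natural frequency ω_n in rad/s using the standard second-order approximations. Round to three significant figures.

ω_n ≈ 31.8 rad/s

Peak time t_p = π/ω_d, so ω_d = π/t_p = π/0.104 = 30.2 rad/s.
ω_n = ω_d/√(1−ζ²) = 30.2/√0.903 = 31.8 rad/s.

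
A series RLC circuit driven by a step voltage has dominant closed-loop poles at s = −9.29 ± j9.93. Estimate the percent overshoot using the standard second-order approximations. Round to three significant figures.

%OS ≈ 5.29%

The poles are at −σ ± jω_d with σ = 9.29 and ω_d = 9.93, so ω_n = √(σ²+ω_d²) = 13.6 rad/s and ζ = σ/ω_n = 0.683.
%OS = 100 e^{−πζ/√(1−ζ²)} with ζ = 0.683 gives 5.29%.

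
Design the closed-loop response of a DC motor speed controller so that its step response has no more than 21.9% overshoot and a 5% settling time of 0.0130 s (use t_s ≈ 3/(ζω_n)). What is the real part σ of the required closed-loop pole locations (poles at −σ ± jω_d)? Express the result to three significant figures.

σ ≈ 231

The settling-time spec alone fixes σ = ζω_n = 3/t_s = 3/0.0130 = 231.
(Overshoot then fixes ζ = 0.435 and hence ω_d = σ·√(1−ζ²)/ζ = 477 rad/s.)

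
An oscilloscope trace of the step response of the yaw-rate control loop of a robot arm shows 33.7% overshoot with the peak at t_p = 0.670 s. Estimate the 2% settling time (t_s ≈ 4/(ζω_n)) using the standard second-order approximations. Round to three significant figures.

From the overshoot, ζ = −ln(OS)/√(π²+ln²(OS)) = 0.327.
From t_p = π/ω_d, ω_d = π/0.670 = 4.69 rad/s, so ω_n = ω_d/√(1−ζ²) = 4.96 rad/s.
t_s ≈ 4/(ζω_n) = 4/(0.327·4.96) = 2.46 s.

t_s ≈ 2.46 s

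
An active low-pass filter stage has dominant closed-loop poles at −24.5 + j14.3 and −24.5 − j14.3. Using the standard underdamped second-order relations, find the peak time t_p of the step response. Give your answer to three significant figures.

t_p ≈ 0.220 s

t_p = π/ω_d with ω_d = 14.3 (the imaginary part), so t_p = 0.220 s.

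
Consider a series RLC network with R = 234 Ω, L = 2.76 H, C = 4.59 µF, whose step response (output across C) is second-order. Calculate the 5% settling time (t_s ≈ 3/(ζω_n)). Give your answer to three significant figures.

For a series RLC circuit (capacitor voltage as output), ω_n = 1/√(LC) = 1/√(2.76 H · 4.59 µF) = 281 rad/s.
ζ = (R/2)·√(C/L) = (234/2)·√(4.59 µF/2.76 H) = 0.151.
t_s ≈ 3/(ζω_n) = 0.0708 s.

t_s ≈ 0.0708 s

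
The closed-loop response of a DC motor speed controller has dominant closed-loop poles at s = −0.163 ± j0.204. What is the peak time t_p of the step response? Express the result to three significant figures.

t_p = π/ω_d with ω_d = 0.204 (the imaginary part), so t_p = 15.4 s.

t_p ≈ 15.4 s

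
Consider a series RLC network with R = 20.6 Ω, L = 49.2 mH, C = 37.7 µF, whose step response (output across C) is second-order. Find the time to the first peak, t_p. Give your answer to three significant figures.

t_p ≈ 0.00446 s

For a series RLC circuit (capacitor voltage as output), ω_n = 1/√(LC) = 1/√(49.2 mH · 37.7 µF) = 734 rad/s.
ζ = (R/2)·√(C/L) = (20.6/2)·√(37.7 µF/49.2 mH) = 0.285.
ω_d = 734·√(1 − 0.285²) = 704 rad/s. t_p = π/ω_d = 0.00446 s.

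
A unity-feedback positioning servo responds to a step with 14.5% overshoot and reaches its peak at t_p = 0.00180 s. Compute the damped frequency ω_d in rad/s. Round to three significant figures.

t_p = π/ω_d, so ω_d = π/0.00180 = 1750 rad/s.

ω_d ≈ 1750 rad/s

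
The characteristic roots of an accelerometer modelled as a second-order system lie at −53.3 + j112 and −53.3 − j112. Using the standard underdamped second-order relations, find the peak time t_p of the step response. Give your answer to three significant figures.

t_p ≈ 0.0280 s

t_p = π/ω_d with ω_d = 112 (the imaginary part), so t_p = 0.0280 s.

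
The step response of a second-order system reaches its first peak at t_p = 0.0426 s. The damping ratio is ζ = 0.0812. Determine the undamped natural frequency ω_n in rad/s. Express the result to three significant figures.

ω_n ≈ 74.0 rad/s

Peak time t_p = π/ω_d, so ω_d = π/t_p = π/0.0426 = 73.7 rad/s.
ω_n = ω_d/√(1−ζ²) = 73.7/√0.993 = 74.0 rad/s.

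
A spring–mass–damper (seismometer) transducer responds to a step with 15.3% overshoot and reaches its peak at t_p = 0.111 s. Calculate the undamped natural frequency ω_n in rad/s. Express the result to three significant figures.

ζ from %OS: ζ = |ln 0.153|/√(π²+ln²0.153) = 0.513.
t_p = π/ω_d ⇒ ω_d = 28.3 rad/s; then ω_n = ω_d/√(1−ζ²) = 33.0 rad/s.

ω_n ≈ 33.0 rad/s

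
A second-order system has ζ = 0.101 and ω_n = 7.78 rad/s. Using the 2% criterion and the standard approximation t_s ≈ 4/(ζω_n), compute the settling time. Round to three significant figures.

t_s ≈ 4/(ζω_n) = 4/(0.101 × 7.78) = 5.09 s.

t_s ≈ 5.09 s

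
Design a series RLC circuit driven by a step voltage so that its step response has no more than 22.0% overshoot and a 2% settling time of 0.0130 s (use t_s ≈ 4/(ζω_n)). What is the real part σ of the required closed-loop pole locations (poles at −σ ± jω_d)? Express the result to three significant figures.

The settling-time spec alone fixes σ = ζω_n = 4/t_s = 4/0.0130 = 308.
(Overshoot then fixes ζ = 0.434 and hence ω_d = σ·√(1−ζ²)/ζ = 638 rad/s.)

σ ≈ 308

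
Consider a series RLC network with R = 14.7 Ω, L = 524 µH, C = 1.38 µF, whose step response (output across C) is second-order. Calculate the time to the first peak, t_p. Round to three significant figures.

For a series RLC circuit (capacitor voltage as output), ω_n = 1/√(LC) = 1/√(524 µH · 1.38 µF) = 37200 rad/s.
ζ = (R/2)·√(C/L) = (14.7/2)·√(1.38 µF/524 µH) = 0.377.
ω_d = ω_n√(1−ζ²) = 34400 rad/s. t_p = π/ω_d = 0.0000912 s.

t_p ≈ 0.0000912 s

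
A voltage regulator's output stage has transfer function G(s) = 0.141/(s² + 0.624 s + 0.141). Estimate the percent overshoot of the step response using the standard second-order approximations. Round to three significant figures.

%OS ≈ 0.918%

Matching coefficients with s² + 2ζω_n s + ω_n² gives ω_n² = 0.141 ⇒ ω_n = 0.375 rad/s, and ζ = 0.624/(2ω_n) = 0.831.
%OS = 100 e^{−πζ/√(1−ζ²)} with ζ = 0.831 gives 0.918%.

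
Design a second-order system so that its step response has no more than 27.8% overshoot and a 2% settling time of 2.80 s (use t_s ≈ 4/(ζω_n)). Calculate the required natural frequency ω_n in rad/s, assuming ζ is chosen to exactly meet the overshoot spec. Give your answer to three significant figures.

ω_n ≈ 3.79 rad/s

Inverting the overshoot relation: ζ = |ln 0.278|/√(π² + ln²0.278) = 0.377.
From t_s ≈ 4/(ζω_n): ω_n = 4/(ζ·t_s) = 4/(0.377·2.80) = 3.79 rad/s.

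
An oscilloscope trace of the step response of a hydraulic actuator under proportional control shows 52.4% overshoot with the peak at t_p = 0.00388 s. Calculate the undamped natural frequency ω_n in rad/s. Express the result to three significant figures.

ω_n ≈ 827 rad/s

ζ from %OS: ζ = |ln 0.524|/√(π²+ln²0.524) = 0.201.
t_p = π/ω_d ⇒ ω_d = 810 rad/s; then ω_n = ω_d/√(1−ζ²) = 827 rad/s.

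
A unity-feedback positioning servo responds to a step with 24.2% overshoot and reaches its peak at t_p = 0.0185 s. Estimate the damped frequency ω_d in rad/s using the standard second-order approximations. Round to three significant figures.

ω_d ≈ 170 rad/s

t_p = π/ω_d, so ω_d = π/0.0185 = 170 rad/s.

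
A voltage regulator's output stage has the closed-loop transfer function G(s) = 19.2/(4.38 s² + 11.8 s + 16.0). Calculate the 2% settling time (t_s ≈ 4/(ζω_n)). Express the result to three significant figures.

Dividing through by 4.38: denominator becomes s² + 2.694 s + 3.653.
So ω_n = √3.653 = 1.91 rad/s and ζ = 2.694/(2·1.91) = 0.705.
t_s ≈ 4/(ζω_n) = 2.97 s.

t_s ≈ 2.97 s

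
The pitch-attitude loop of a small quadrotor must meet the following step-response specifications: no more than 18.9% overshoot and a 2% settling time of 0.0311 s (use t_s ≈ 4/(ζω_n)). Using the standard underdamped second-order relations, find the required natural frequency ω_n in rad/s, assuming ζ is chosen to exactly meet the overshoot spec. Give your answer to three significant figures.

ζ = −ln(OS)/√(π² + (ln OS)²). With OS = 0.189, ln OS = −1.666 and ζ = 1.666/3.556 = 0.469.
From t_s ≈ 4/(ζω_n): ω_n = 4/(ζ·t_s) = 4/(0.469·0.0311) = 275 rad/s.

ω_n ≈ 275 rad/s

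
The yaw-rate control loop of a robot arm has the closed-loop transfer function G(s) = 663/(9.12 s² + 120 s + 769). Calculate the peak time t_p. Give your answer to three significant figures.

t_p ≈ 0.490 s

Dividing through by 9.12: denominator becomes s² + 13.16 s + 84.32.
So ω_n = √84.32 = 9.18 rad/s and ζ = 13.16/(2·9.18) = 0.716.
ω_d = 9.18·√(1 − 0.716²) = 6.41 rad/s. t_p = π/ω_d = 0.490 s.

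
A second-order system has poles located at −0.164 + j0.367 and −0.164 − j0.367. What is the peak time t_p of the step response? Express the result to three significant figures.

t_p = π/ω_d with ω_d = 0.367 (the imaginary part), so t_p = 8.56 s.

t_p ≈ 8.56 s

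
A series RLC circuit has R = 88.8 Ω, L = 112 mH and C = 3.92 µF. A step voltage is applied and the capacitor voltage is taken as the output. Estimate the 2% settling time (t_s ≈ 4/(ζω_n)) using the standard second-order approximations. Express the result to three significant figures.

For a series RLC circuit (capacitor voltage as output), ω_n = 1/√(LC) = 1/√(112 mH · 3.92 µF) = 1510 rad/s.
ζ = (R/2)·√(C/L) = (88.8/2)·√(3.92 µF/112 mH) = 0.263.
t_s ≈ 4/(ζω_n) = 0.0101 s.

t_s ≈ 0.0101 s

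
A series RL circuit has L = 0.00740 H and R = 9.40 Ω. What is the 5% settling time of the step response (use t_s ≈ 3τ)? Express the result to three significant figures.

τ = L/R = 0.00740/9.40 = 0.000787 s.
t_s ≈ 3τ = 0.00236 s.

t_s ≈ 0.00236 s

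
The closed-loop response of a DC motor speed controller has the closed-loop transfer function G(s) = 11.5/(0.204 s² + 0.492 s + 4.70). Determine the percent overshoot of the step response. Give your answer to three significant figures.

%OS ≈ 44.2%

Dividing through by 0.204: denominator becomes s² + 2.412 s + 23.04.
So ω_n = √23.04 = 4.80 rad/s and ζ = 2.412/(2·4.80) = 0.251.
%OS = 100 e^{−πζ/√(1−ζ²)} with ζ = 0.251 gives 44.2%.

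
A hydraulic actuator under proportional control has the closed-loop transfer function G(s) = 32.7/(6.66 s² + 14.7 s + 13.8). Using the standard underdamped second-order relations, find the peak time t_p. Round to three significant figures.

t_p ≈ 3.40 s

Dividing through by 6.66: denominator becomes s² + 2.207 s + 2.072.
So ω_n = √2.072 = 1.44 rad/s and ζ = 2.207/(2·1.44) = 0.767.
ω_d = ω_n√(1−ζ²) = 0.924 rad/s. t_p = π/ω_d = 3.40 s.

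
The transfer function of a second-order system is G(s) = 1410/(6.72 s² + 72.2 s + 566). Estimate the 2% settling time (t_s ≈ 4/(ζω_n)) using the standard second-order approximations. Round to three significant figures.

Dividing through by 6.72: denominator becomes s² + 10.74 s + 84.23.
So ω_n = √84.23 = 9.18 rad/s and ζ = 10.74/(2·9.18) = 0.585.
t_s ≈ 4/(ζω_n) = 0.745 s.

t_s ≈ 0.745 s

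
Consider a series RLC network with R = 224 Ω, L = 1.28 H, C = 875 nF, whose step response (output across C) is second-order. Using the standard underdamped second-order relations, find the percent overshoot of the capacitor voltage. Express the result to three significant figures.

For a series RLC circuit (capacitor voltage as output), ω_n = 1/√(LC) = 1/√(1.28 H · 875 nF) = 945 rad/s.
ζ = (R/2)·√(C/L) = (224/2)·√(875 nF/1.28 H) = 0.0926.
%OS = 100·exp(−πζ/√(1−ζ²)) = 74.7%.

%OS ≈ 74.7%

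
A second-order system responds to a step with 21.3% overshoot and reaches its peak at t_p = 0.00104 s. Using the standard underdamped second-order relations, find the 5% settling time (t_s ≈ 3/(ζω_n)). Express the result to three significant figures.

The overshoot fixes ζ = −ln(OS)/√(π²+ln²(OS)) = 0.442.
t_p = π/ω_d ⇒ ω_d = 3020 rad/s; then ω_n = ω_d/√(1−ζ²) = 3370 rad/s.
t_s ≈ 3/(ζω_n) = 3/(0.442·3370) = 0.00202 s.

t_s ≈ 0.00202 s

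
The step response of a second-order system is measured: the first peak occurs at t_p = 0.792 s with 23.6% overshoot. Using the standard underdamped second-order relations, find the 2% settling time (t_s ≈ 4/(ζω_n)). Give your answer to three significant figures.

t_s ≈ 2.19 s

ζ from %OS: ζ = |ln 0.236|/√(π²+ln²0.236) = 0.418.
From t_p = π/ω_d, ω_d = π/0.792 = 3.97 rad/s, so ω_n = ω_d/√(1−ζ²) = 4.37 rad/s.
t_s ≈ 4/(ζω_n) = 4/(0.418·4.37) = 2.19 s.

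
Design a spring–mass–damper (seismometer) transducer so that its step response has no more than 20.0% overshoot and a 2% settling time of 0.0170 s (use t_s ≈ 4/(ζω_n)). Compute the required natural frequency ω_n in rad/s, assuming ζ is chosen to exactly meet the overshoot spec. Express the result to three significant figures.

ω_n ≈ 516 rad/s

From %OS = 100·exp(−πζ/√(1−ζ²)), invert to get ζ = −ln(OS)/√(π² + ln²(OS)) with OS = 0.200.
−ln 0.200 = 1.609, so ζ = 1.609/√(π² + 2.590) = 0.456.
Then ω_n = 4/(ζ t_s) = 4/(0.456 × 0.0170) = 516 rad/s.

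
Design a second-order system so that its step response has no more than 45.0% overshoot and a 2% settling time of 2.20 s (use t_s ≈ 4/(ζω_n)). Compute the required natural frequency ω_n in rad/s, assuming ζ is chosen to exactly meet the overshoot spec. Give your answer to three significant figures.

Inverting the overshoot relation: ζ = |ln 0.450|/√(π² + ln²0.450) = 0.246.
From t_s ≈ 4/(ζω_n): ω_n = 4/(ζ·t_s) = 4/(0.246·2.20) = 7.38 rad/s.

ω_n ≈ 7.38 rad/s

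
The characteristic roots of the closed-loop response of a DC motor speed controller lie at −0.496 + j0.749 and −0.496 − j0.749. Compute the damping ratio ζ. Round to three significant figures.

ζ ≈ 0.552

|pole| = ω_n = √(0.496² + 0.749²) = 0.898 rad/s; ζ = cos θ = σ/ω_n = 0.552.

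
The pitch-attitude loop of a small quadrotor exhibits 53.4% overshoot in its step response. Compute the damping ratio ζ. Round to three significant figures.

From %OS = 100·exp(−πζ/√(1−ζ²)), invert to get ζ = −ln(OS)/√(π² + ln²(OS)) with OS = 0.534.
−ln 0.534 = 0.6274, so ζ = 0.6274/√(π² + 0.3936) = 0.196.

ζ ≈ 0.196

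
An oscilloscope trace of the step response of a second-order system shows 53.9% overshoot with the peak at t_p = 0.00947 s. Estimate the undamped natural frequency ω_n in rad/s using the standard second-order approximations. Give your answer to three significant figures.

ω_n ≈ 338 rad/s

The overshoot fixes ζ = −ln(OS)/√(π²+ln²(OS)) = 0.193.
From t_p = π/ω_d, ω_d = π/0.00947 = 332 rad/s, so ω_n = ω_d/√(1−ζ²) = 338 rad/s.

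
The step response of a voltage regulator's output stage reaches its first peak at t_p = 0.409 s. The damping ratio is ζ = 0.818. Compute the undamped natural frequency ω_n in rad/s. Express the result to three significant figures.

Peak time t_p = π/ω_d, so ω_d = π/t_p = π/0.409 = 7.68 rad/s.
ω_n = ω_d/√(1−ζ²) = 7.68/√0.331 = 13.4 rad/s.

ω_n ≈ 13.4 rad/s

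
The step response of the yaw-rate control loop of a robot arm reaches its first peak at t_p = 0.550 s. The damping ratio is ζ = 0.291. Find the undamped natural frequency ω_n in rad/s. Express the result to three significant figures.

Peak time t_p = π/ω_d, so ω_d = π/t_p = π/0.550 = 5.71 rad/s.
ω_n = ω_d/√(1−ζ²) = 5.71/√0.915 = 5.97 rad/s.

ω_n ≈ 5.97 rad/s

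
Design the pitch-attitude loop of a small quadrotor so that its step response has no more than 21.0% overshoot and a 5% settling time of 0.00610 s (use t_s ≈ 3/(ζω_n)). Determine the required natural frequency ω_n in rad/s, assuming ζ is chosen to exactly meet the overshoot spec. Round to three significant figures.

ω_n ≈ 1110 rad/s

Inverting the overshoot relation: ζ = |ln 0.210|/√(π² + ln²0.210) = 0.445.
From t_s ≈ 3/(ζω_n): ω_n = 3/(ζ·t_s) = 3/(0.445·0.00610) = 1110 rad/s.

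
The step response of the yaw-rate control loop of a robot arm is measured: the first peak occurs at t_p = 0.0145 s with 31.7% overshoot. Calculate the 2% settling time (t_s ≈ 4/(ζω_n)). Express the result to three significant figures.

t_s ≈ 0.0505 s

The overshoot fixes ζ = −ln(OS)/√(π²+ln²(OS)) = 0.343.
t_p = π/ω_d ⇒ ω_d = 217 rad/s; then ω_n = ω_d/√(1−ζ²) = 231 rad/s.
t_s ≈ 4/(ζω_n) = 4/(0.343·231) = 0.0505 s.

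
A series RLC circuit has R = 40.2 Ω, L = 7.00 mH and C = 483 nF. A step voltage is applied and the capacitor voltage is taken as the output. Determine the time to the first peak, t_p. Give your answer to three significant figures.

For a series RLC circuit (capacitor voltage as output), ω_n = 1/√(LC) = 1/√(7.00 mH · 483 nF) = 17200 rad/s.
ζ = (R/2)·√(C/L) = (40.2/2)·√(483 nF/7.00 mH) = 0.167.
ω_d = ω_n√(1−ζ²) = 17000 rad/s. t_p = π/ω_d = 0.000185 s.

t_p ≈ 0.000185 s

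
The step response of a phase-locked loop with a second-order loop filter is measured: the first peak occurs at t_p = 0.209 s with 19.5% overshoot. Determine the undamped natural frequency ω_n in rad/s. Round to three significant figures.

The overshoot fixes ζ = −ln(OS)/√(π²+ln²(OS)) = 0.462.
From t_p = π/ω_d, ω_d = π/0.209 = 15.0 rad/s, so ω_n = ω_d/√(1−ζ²) = 16.9 rad/s.

ω_n ≈ 16.9 rad/s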